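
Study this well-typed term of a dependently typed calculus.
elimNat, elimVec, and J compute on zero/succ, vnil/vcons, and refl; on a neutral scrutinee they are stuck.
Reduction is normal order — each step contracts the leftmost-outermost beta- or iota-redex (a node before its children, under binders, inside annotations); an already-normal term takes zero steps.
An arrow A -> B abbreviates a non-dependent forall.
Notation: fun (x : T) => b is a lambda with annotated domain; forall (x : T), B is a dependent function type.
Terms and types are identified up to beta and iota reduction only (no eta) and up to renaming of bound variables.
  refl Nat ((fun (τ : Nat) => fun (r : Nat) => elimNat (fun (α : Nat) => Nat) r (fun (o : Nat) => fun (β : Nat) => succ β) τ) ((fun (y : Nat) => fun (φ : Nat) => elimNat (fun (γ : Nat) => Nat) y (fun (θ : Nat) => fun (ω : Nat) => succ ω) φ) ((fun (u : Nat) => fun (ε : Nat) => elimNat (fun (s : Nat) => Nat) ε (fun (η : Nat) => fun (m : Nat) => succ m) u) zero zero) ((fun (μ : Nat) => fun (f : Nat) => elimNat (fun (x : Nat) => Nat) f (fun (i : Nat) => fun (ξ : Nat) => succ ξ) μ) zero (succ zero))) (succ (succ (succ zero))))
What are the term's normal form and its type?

normal form:
  refl Nat (succ (succ (succ (succ zero))))
inferred type:
  Eq Nat (succ (succ (succ (succ zero)))) (succ (succ (succ (succ zero))))
observation: contracting a beta-redex first, the term normalizes in 18 steps.


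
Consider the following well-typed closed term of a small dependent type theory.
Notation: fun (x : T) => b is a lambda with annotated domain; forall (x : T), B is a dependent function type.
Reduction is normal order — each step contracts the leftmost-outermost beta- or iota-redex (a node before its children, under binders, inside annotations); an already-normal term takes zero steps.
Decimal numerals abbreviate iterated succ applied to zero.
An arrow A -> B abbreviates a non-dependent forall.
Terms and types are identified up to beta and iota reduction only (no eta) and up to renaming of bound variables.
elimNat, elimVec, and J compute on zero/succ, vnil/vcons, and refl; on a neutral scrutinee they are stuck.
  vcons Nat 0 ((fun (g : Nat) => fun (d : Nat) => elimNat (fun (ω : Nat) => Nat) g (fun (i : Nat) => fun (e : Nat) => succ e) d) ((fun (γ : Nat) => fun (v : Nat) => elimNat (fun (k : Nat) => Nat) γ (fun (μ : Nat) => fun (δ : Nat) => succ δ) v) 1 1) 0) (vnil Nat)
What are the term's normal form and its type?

resulting normal form:
  vcons Nat 0 2 (vnil Nat)
the term's type:
  Vec Nat 1


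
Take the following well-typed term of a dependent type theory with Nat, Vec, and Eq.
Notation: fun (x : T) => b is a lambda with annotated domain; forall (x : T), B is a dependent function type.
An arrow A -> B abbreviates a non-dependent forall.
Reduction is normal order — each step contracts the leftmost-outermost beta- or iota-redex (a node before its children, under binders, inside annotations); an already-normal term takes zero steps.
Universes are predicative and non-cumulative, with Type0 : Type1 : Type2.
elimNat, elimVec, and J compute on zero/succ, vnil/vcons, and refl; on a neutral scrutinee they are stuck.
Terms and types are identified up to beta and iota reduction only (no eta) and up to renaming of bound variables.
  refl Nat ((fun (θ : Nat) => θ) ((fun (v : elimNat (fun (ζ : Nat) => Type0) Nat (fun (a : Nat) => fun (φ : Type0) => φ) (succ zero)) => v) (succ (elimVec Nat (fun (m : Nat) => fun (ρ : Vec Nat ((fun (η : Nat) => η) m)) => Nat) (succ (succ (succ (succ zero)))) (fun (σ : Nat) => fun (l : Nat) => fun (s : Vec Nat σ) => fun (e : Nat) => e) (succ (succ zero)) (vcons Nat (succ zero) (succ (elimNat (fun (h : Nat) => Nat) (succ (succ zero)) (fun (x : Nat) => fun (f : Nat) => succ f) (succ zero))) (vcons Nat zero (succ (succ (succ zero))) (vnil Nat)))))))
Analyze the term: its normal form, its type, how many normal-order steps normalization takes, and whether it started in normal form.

normal form:
  refl Nat (succ (succ (succ (succ (succ zero)))))
the term's type:
  Eq Nat (succ (succ (succ (succ (succ zero))))) (succ (succ (succ (succ (succ zero)))))
normal-order step count: 13
started in normal form: no
first redex: a beta-redex


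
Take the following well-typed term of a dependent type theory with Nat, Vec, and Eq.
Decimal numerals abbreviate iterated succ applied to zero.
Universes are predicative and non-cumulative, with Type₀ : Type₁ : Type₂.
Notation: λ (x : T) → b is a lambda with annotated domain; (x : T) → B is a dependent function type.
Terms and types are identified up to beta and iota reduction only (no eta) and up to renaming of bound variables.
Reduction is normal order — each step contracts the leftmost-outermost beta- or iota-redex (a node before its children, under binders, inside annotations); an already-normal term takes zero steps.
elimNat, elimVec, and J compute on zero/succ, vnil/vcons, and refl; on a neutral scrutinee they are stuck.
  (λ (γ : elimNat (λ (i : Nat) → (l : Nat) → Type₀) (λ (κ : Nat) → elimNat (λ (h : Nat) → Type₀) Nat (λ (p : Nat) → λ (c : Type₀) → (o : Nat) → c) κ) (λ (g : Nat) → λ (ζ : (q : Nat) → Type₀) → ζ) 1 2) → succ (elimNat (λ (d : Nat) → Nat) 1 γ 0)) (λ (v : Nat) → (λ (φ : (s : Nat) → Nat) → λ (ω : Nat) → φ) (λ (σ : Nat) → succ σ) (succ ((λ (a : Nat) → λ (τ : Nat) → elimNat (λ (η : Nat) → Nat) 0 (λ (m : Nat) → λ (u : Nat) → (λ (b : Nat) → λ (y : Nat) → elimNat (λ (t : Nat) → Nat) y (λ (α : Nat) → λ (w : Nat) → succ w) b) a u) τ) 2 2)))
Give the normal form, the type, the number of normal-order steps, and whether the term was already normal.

resulting normal form:
  2
inferred type:
  Nat
reduction steps (normal order): 2
already normal: no
first contracted redex: a beta-redex


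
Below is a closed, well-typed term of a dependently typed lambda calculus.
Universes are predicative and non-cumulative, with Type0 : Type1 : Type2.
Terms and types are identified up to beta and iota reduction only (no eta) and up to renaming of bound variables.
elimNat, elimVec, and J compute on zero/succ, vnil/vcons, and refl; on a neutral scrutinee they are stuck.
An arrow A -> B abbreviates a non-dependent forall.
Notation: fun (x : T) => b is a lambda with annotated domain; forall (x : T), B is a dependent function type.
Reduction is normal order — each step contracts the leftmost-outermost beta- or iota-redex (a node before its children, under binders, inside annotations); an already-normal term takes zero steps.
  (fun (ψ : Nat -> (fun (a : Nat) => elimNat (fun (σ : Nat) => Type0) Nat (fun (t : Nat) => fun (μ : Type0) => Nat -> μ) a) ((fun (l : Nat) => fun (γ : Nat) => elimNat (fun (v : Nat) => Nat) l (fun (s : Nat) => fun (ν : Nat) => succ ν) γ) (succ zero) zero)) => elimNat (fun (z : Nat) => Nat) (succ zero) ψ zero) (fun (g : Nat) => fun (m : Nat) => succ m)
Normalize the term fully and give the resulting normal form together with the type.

normal form:
  succ zero
the term's type:
  Nat
observation: normalization takes exactly 2 steps under the normal-order strategy.


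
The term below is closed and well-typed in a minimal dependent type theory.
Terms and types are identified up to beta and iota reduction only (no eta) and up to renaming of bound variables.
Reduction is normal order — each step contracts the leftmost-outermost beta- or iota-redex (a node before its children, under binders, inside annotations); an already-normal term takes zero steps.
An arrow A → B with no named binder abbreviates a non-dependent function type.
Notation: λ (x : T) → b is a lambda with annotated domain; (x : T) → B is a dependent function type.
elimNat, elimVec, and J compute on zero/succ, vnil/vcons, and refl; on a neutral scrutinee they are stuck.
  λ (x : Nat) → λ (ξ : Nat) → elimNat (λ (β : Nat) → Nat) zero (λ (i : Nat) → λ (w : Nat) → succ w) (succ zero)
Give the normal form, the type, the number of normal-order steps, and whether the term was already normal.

normal form:
  λ (x : Nat) → λ (ξ : Nat) → succ zero
type:
  Nat → Nat → Nat
reduction steps (normal order): 4
term was already normal: no
first redex: an elimNat iota-redex


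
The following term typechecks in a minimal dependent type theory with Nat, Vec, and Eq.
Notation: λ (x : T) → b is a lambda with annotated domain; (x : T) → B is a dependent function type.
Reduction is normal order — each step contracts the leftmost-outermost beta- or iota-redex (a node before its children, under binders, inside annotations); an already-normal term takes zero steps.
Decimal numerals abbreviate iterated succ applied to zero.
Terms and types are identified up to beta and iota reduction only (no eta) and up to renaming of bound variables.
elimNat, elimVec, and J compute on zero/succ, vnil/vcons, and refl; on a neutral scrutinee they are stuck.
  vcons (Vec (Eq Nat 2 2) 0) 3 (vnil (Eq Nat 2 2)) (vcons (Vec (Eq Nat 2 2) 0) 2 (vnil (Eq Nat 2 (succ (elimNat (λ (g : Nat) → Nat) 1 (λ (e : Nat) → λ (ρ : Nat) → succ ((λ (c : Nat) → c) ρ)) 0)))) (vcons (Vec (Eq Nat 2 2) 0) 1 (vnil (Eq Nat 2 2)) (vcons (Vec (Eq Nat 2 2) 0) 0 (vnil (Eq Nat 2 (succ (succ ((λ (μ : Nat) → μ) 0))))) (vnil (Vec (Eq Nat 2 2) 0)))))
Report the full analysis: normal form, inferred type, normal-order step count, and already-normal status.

resulting normal form:
  vcons (Vec (Eq Nat 2 2) 0) 3 (vnil (Eq Nat 2 2)) (vcons (Vec (Eq Nat 2 2) 0) 2 (vnil (Eq Nat 2 2)) (vcons (Vec (Eq Nat 2 2) 0) 1 (vnil (Eq Nat 2 2)) (vcons (Vec (Eq Nat 2 2) 0) 0 (vnil (Eq Nat 2 2)) (vnil (Vec (Eq Nat 2 2) 0)))))
inferred type:
  Vec (Vec (Eq Nat 2 2) 0) 4
reduction steps (normal order): 2
already normal: no
first contracted redex: an elimNat iota-redex


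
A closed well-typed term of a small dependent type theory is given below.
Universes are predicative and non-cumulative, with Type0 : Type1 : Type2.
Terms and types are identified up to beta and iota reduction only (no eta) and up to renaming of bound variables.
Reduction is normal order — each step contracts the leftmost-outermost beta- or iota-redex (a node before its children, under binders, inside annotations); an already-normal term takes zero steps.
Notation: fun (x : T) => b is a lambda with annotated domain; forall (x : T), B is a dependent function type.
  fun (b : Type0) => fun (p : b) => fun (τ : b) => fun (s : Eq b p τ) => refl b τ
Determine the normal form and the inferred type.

reduced normal form:
  fun (b : Type0) => fun (p : b) => fun (τ : b) => fun (s : Eq b p τ) => refl b τ
the term's type:
  forall (b : Type0), forall (p : b), forall (τ : b), forall (s : Eq b p τ), Eq b τ τ
observation: no redex remains anywhere in the term; it is its own normal form.


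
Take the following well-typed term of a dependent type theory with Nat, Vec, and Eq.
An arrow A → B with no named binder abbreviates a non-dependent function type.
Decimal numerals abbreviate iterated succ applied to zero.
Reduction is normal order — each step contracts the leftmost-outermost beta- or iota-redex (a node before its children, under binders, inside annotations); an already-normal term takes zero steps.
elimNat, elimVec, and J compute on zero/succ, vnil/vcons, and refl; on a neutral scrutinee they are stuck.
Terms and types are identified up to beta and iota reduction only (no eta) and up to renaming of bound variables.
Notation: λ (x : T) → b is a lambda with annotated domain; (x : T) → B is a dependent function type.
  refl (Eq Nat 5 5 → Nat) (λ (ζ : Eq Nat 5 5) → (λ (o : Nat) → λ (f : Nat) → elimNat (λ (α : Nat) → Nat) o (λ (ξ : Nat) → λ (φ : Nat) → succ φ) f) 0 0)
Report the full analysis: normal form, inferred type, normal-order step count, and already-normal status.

reduced normal form:
  refl (Eq Nat 5 5 → Nat) (λ (ζ : Eq Nat 5 5) → 0)
inferred type:
  Eq (Eq Nat 5 5 → Nat) (λ (ζ : Eq Nat 5 5) → 0) (λ (o : Eq Nat 5 5) → 0)
normal-order step count: 3
started in normal form: no
first redex: a beta-redex


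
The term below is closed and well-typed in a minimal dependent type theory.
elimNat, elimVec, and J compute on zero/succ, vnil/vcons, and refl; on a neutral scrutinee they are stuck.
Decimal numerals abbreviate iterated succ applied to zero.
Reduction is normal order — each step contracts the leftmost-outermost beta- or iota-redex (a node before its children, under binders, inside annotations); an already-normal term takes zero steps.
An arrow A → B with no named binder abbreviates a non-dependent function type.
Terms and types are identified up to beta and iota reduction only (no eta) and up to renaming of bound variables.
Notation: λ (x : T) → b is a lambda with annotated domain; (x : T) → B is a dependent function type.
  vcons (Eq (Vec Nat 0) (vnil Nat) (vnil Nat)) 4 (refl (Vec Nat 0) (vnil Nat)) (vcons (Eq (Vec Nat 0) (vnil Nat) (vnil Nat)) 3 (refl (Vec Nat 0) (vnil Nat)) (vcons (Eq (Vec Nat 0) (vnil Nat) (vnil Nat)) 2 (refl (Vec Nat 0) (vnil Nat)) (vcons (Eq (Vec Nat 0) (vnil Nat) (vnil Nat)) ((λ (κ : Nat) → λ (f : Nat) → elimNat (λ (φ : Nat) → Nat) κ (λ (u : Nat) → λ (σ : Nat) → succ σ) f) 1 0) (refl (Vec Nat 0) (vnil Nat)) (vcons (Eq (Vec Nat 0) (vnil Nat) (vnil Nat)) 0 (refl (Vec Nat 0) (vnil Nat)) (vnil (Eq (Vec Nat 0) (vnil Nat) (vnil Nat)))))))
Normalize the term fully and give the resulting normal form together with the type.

resulting normal form:
  vcons (Eq (Vec Nat 0) (vnil Nat) (vnil Nat)) 4 (refl (Vec Nat 0) (vnil Nat)) (vcons (Eq (Vec Nat 0) (vnil Nat) (vnil Nat)) 3 (refl (Vec Nat 0) (vnil Nat)) (vcons (Eq (Vec Nat 0) (vnil Nat) (vnil Nat)) 2 (refl (Vec Nat 0) (vnil Nat)) (vcons (Eq (Vec Nat 0) (vnil Nat) (vnil Nat)) 1 (refl (Vec Nat 0) (vnil Nat)) (vcons (Eq (Vec Nat 0) (vnil Nat) (vnil Nat)) 0 (refl (Vec Nat 0) (vnil Nat)) (vnil (Eq (Vec Nat 0) (vnil Nat) (vnil Nat)))))))
inferred type:
  Vec (Eq (Vec Nat 0) (vnil Nat) (vnil Nat)) 5
observation: the leftmost-outermost redex is a beta-redex, and normalization takes 3 steps.


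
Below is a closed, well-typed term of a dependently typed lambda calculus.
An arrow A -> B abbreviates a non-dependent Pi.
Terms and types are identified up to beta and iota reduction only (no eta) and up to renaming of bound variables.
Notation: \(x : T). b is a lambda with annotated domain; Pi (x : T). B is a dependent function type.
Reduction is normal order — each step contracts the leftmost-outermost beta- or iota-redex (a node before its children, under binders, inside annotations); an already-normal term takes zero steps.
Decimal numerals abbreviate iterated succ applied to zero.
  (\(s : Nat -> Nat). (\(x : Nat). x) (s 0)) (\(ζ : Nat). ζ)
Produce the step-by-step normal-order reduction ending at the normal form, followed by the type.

normal-order reduction:
  (\(s : Nat -> Nat). (\(x : Nat). x) (s 0)) (\(ζ : Nat). ζ)
  ~> (\(s : Nat). s) ((\(x : Nat). x) 0)
  ~> (\(s : Nat). s) 0
  ~> 0
inferred type:
  Nat


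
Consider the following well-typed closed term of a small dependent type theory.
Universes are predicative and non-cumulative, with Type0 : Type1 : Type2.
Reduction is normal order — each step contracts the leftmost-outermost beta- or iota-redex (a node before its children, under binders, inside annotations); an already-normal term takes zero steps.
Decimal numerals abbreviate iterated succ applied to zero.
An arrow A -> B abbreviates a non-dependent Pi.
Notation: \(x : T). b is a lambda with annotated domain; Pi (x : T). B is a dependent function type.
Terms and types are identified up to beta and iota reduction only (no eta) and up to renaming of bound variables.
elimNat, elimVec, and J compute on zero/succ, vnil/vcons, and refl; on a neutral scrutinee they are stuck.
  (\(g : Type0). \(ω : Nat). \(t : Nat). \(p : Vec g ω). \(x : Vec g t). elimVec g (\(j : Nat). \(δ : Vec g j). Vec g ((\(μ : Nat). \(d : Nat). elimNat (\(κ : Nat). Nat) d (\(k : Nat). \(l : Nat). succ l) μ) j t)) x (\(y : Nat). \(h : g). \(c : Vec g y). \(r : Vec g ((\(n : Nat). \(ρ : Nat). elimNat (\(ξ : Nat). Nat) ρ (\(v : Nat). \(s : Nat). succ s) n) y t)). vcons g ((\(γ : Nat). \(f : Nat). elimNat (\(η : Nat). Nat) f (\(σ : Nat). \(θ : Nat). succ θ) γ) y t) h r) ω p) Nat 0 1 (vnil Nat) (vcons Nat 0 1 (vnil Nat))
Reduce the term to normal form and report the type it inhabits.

resulting normal form:
  vcons Nat 0 1 (vnil Nat)
type:
  Vec Nat 1


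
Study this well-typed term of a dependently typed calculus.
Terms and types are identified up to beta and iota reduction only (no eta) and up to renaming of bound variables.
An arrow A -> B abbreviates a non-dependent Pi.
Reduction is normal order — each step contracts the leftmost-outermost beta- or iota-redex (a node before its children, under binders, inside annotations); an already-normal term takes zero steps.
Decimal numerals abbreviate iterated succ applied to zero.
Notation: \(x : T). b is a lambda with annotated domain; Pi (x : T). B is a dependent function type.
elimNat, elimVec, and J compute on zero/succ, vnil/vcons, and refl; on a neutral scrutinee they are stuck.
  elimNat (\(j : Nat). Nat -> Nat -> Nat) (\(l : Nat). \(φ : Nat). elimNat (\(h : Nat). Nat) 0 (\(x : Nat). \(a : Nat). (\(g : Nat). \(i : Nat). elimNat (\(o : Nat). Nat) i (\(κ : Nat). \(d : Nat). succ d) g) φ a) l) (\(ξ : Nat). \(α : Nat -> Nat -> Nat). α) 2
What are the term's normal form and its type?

resulting normal form:
  \(j : Nat). \(l : Nat). elimNat (\(φ : Nat). Nat) 0 (\(h : Nat). \(x : Nat). elimNat (\(a : Nat). Nat) x (\(g : Nat). \(i : Nat). succ i) l) j
type:
  Nat -> Nat -> Nat
observation: the first redex contracted is an elimNat iota-redex; the normal form is reached in 9 normal-order steps.


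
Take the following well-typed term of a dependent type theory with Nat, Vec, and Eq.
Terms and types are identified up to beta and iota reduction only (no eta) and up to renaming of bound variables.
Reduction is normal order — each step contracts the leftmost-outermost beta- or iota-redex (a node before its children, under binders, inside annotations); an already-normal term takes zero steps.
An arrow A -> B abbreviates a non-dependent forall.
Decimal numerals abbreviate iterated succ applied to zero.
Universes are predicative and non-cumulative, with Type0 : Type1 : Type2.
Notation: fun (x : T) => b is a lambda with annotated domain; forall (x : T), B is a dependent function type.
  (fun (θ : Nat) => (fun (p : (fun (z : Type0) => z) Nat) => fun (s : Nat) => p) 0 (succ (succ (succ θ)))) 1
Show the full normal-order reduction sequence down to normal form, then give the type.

normal-order reduction:
  (fun (θ : Nat) => (fun (p : (fun (z : Type0) => z) Nat) => fun (s : Nat) => p) 0 (succ (succ (succ θ)))) 1
  ~> (fun (θ : (fun (p : Type0) => p) Nat) => fun (z : Nat) => θ) 0 4
  ~> (fun (θ : Nat) => 0) 4
  ~> 0
type:
  Nat


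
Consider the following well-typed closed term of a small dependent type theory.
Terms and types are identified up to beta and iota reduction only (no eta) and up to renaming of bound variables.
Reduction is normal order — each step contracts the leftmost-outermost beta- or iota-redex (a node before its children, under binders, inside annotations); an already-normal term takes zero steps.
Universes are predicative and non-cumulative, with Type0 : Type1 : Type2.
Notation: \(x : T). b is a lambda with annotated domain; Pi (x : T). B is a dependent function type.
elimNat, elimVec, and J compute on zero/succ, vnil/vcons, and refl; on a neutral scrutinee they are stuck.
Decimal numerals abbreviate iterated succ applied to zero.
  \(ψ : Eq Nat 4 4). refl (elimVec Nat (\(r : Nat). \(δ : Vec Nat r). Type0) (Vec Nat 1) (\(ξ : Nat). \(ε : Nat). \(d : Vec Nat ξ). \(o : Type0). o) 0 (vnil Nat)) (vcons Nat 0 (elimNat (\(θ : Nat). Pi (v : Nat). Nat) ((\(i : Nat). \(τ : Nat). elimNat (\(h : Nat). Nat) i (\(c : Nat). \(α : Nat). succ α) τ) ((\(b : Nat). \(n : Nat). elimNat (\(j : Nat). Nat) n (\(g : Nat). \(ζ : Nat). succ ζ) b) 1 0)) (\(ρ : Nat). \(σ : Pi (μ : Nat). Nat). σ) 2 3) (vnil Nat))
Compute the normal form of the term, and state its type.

normal form:
  \(ψ : Eq Nat 4 4). refl (Vec Nat 1) (vcons Nat 0 4 (vnil Nat))
inferred type:
  Pi (ψ : Eq Nat 4 4). Eq (Vec Nat 1) (vcons Nat 0 4 (vnil Nat)) (vcons Nat 0 4 (vnil Nat))


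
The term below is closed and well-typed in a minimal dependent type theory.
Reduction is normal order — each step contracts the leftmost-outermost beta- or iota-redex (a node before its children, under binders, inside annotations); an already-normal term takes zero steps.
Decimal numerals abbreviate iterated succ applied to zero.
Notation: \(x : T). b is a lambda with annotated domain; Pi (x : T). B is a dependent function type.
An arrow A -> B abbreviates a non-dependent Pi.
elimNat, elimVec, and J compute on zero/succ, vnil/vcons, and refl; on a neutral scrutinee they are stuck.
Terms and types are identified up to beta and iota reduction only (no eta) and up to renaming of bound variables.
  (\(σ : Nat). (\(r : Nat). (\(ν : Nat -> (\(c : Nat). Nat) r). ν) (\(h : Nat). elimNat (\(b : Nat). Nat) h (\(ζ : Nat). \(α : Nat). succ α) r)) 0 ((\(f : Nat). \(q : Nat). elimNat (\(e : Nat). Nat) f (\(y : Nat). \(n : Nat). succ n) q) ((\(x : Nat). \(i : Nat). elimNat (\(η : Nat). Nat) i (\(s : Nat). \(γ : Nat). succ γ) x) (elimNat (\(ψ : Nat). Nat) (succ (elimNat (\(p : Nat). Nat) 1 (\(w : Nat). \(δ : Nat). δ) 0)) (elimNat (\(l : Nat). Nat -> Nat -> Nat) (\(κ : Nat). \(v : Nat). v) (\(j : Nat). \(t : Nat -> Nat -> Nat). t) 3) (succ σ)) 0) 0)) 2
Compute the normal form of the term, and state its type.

resulting normal form:
  2
inferred type:
  Nat
observation: the term reaches its normal form after 58 normal-order steps.


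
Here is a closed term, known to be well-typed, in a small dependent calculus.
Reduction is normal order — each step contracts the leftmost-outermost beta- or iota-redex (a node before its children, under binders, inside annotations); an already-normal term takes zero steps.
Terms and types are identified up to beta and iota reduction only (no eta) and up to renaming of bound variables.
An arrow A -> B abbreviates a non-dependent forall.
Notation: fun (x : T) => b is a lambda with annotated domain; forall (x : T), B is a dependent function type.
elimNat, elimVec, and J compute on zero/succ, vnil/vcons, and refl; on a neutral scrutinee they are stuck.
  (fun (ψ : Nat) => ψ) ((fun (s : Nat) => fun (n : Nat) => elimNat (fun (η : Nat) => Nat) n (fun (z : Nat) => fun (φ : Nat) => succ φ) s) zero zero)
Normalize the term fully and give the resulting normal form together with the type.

normal form:
  zero
the term's type:
  Nat
observation: 4 normal-order steps normalize the term, beginning with a beta-redex.


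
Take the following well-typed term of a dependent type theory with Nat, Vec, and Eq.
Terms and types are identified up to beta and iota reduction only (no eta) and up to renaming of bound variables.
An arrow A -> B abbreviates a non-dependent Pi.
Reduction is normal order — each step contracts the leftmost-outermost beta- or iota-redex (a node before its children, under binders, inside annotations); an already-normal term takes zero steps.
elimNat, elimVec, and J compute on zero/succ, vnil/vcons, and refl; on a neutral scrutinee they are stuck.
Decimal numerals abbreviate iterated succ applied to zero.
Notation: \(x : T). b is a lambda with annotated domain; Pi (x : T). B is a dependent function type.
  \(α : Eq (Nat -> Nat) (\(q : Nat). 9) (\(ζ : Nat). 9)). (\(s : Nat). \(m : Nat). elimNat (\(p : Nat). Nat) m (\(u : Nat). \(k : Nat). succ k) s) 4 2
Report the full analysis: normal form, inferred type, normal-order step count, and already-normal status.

resulting normal form:
  \(α : Eq (Nat -> Nat) (\(q : Nat). 9) (\(ζ : Nat). 9)). 6
the term's type:
  Eq (Nat -> Nat) (\(α : Nat). 9) (\(q : Nat). 9) -> Nat
steps to reach normal form (normal order): 15
term was already normal: no
first contracted redex: a beta-redex


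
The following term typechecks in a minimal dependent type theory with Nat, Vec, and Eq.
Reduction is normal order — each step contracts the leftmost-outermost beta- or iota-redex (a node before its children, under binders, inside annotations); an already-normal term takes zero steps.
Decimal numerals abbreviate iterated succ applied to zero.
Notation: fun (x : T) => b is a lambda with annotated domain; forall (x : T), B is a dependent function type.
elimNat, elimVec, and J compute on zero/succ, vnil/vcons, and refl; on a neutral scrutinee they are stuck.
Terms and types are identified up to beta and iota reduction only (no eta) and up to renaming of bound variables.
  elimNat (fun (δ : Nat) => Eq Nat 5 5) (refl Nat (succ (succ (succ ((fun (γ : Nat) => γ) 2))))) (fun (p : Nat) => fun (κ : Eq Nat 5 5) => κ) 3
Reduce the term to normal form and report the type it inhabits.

normal form:
  refl Nat 5
the term's type:
  Eq Nat 5 5


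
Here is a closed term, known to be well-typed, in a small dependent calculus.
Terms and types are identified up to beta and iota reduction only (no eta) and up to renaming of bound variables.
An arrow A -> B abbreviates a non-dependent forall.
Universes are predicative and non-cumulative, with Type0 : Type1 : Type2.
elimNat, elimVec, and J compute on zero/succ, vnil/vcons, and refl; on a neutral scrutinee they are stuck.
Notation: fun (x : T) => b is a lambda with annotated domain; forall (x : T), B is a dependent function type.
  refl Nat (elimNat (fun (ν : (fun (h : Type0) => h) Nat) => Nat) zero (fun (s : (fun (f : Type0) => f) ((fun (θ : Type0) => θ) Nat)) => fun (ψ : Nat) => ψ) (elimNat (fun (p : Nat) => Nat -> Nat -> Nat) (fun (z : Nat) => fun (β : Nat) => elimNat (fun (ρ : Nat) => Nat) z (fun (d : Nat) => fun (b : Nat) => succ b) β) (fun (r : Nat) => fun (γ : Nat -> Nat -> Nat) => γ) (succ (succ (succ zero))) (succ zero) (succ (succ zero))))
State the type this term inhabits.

the term's type:
  Eq Nat zero zero


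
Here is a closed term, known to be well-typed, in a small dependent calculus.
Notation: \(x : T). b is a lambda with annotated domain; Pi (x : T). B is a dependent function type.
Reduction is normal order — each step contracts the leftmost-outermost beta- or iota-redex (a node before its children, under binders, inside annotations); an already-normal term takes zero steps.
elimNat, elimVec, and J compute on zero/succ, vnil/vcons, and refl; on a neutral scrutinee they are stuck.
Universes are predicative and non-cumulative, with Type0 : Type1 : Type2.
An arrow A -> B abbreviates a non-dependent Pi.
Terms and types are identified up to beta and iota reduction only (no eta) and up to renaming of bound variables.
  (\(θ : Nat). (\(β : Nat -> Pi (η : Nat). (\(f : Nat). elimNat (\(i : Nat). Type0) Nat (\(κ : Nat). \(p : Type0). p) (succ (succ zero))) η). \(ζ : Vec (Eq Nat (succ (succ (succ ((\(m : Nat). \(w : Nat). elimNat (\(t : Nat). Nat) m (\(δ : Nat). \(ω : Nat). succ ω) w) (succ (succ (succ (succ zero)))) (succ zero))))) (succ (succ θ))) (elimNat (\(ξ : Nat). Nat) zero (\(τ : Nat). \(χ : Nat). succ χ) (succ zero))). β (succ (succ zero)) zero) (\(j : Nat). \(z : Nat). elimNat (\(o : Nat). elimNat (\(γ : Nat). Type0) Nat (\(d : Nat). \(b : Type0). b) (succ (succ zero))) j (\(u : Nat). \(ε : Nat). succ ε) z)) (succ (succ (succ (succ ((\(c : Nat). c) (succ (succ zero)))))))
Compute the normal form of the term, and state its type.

reduced normal form:
  \(θ : Vec (Eq Nat (succ (succ (succ (succ (succ (succ (succ (succ zero)))))))) (succ (succ (succ (succ (succ (succ (succ (succ zero))))))))) (succ zero)). succ (succ zero)
inferred type:
  Vec (Eq Nat (succ (succ (succ (succ (succ (succ (succ (succ zero)))))))) (succ (succ (succ (succ (succ (succ (succ (succ zero))))))))) (succ zero) -> Nat
observation: the first redex contracted is a beta-redex; the normal form is reached in 16 normal-order steps.


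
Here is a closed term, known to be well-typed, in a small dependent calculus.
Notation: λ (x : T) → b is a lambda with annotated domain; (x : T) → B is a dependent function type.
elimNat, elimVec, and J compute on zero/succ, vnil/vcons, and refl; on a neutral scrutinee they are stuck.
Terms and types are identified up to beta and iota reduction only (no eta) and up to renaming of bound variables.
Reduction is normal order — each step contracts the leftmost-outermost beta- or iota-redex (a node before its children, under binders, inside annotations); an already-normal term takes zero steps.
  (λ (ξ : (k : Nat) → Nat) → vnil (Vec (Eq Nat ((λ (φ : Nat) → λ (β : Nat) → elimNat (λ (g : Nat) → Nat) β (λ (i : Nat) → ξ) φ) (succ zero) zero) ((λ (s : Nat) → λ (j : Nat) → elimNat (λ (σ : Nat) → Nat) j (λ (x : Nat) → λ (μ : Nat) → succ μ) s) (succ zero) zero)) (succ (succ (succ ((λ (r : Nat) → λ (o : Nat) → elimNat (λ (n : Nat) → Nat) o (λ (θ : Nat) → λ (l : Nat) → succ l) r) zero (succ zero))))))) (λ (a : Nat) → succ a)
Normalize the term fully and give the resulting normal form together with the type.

resulting normal form:
  vnil (Vec (Eq Nat (succ zero) (succ zero)) (succ (succ (succ (succ zero)))))
type:
  Vec (Vec (Eq Nat (succ zero) (succ zero)) (succ (succ (succ (succ zero))))) zero


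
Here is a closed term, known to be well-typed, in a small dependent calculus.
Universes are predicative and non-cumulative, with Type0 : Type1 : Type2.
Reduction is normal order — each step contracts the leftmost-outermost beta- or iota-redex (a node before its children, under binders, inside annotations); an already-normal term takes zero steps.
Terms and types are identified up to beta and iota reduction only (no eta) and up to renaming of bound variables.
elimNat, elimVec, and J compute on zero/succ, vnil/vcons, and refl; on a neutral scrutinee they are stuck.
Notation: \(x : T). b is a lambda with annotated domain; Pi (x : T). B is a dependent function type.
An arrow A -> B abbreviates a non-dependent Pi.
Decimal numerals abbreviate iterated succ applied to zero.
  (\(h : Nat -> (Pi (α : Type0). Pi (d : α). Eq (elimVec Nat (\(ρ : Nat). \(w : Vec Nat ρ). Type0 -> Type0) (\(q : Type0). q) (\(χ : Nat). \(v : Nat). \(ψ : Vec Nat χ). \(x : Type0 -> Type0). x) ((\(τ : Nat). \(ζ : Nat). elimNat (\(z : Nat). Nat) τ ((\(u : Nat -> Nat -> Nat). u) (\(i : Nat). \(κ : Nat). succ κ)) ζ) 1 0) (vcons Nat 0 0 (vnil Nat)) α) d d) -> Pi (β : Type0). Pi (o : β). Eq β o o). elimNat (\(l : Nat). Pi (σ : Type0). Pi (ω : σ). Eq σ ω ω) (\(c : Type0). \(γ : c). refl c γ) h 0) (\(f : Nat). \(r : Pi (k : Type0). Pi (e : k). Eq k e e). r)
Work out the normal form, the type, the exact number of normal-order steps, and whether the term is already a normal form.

resulting normal form:
  \(h : Type0). \(α : h). refl h α
inferred type:
  Pi (h : Type0). Pi (α : h). Eq h α α
steps to reach normal form (normal order): 2
started in normal form: no
first contracted redex: a beta-redex


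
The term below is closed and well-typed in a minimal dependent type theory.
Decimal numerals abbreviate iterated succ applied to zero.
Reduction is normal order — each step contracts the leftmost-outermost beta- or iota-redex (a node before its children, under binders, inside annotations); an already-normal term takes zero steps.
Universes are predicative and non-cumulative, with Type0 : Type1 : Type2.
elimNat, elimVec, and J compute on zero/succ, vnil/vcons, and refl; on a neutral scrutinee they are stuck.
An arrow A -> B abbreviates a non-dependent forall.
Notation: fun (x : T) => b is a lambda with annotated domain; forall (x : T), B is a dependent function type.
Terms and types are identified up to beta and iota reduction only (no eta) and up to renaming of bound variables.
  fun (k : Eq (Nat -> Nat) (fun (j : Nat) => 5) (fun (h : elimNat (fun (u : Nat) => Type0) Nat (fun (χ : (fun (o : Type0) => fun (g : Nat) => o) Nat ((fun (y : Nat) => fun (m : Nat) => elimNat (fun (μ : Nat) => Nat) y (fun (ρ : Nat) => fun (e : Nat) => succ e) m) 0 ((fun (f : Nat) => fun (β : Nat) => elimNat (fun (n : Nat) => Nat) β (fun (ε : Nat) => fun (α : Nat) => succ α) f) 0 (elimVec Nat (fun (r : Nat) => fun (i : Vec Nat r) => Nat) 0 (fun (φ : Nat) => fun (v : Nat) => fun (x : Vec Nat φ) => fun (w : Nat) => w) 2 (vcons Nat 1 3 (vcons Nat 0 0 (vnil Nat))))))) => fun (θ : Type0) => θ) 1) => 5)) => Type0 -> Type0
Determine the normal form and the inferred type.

reduced normal form:
  fun (k : Eq (Nat -> Nat) (fun (j : Nat) => 5) (fun (h : Nat) => 5)) => Type0 -> Type0
the term's type:
  Eq (Nat -> Nat) (fun (k : Nat) => 5) (fun (j : Nat) => 5) -> Type1
observation: 4 normal-order steps normalize the term, beginning with an elimNat iota-redex.


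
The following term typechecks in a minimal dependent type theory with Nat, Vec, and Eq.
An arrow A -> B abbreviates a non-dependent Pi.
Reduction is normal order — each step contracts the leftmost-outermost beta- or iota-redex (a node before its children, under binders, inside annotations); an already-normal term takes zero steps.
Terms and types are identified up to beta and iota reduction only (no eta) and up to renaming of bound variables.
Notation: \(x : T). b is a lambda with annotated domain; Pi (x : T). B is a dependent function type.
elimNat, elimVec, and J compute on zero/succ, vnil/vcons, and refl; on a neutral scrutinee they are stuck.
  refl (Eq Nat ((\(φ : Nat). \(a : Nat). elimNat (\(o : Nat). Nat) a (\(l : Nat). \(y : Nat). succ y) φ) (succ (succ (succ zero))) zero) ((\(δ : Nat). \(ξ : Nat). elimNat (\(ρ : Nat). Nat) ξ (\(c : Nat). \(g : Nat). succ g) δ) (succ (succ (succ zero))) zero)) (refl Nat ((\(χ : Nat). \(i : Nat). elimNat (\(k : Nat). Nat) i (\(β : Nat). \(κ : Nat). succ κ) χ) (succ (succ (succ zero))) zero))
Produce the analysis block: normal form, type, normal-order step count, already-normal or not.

resulting normal form:
  refl (Eq Nat (succ (succ (succ zero))) (succ (succ (succ zero)))) (refl Nat (succ (succ (succ zero))))
the term's type:
  Eq (Eq Nat (succ (succ (succ zero))) (succ (succ (succ zero)))) (refl Nat (succ (succ (succ zero)))) (refl Nat (succ (succ (succ zero))))
reduction steps (normal order): 36
started in normal form: no
first contracted redex: a beta-redex


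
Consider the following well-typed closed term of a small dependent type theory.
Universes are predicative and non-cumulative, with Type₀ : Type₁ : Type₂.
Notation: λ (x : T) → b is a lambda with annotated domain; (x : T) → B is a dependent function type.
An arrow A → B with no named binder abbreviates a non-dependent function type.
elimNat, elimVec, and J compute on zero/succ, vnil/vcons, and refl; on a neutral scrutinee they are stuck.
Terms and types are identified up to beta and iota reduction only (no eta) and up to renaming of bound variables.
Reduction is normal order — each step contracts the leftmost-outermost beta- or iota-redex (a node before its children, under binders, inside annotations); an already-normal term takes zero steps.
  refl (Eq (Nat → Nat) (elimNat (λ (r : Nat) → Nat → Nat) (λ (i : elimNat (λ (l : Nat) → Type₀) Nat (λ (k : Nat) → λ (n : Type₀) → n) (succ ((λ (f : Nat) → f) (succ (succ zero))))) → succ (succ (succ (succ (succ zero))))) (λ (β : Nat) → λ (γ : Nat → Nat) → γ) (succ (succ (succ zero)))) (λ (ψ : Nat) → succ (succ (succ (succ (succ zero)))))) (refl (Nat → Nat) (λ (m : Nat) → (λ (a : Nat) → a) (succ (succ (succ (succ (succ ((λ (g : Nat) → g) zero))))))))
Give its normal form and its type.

resulting normal form:
  refl (Eq (Nat → Nat) (λ (r : Nat) → succ (succ (succ (succ (succ zero))))) (λ (i : Nat) → succ (succ (succ (succ (succ zero)))))) (refl (Nat → Nat) (λ (l : Nat) → succ (succ (succ (succ (succ zero))))))
inferred type:
  Eq (Eq (Nat → Nat) (λ (r : Nat) → succ (succ (succ (succ (succ zero))))) (λ (i : Nat) → succ (succ (succ (succ (succ zero)))))) (refl (Nat → Nat) (λ (l : Nat) → succ (succ (succ (succ (succ zero)))))) (refl (Nat → Nat) (λ (k : Nat) → succ (succ (succ (succ (succ zero))))))
observation: normalization takes exactly 23 steps under the normal-order strategy.


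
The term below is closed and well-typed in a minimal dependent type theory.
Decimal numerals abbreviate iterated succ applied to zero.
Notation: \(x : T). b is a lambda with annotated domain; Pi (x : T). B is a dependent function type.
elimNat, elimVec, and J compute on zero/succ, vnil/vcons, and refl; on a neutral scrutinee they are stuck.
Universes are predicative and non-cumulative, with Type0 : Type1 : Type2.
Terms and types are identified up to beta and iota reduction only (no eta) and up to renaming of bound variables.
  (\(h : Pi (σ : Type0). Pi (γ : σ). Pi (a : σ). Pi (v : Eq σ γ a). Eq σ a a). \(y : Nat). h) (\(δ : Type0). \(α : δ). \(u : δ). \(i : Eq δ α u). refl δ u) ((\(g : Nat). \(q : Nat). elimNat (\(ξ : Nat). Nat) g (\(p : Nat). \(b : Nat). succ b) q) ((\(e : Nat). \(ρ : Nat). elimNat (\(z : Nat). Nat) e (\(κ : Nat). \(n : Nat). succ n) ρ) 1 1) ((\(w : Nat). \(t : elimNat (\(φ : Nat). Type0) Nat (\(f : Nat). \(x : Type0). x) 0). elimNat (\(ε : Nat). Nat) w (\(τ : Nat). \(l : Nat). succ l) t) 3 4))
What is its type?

type:
  Pi (h : Type0). Pi (σ : h). Pi (γ : h). Pi (a : Eq h σ γ). Eq h γ γ


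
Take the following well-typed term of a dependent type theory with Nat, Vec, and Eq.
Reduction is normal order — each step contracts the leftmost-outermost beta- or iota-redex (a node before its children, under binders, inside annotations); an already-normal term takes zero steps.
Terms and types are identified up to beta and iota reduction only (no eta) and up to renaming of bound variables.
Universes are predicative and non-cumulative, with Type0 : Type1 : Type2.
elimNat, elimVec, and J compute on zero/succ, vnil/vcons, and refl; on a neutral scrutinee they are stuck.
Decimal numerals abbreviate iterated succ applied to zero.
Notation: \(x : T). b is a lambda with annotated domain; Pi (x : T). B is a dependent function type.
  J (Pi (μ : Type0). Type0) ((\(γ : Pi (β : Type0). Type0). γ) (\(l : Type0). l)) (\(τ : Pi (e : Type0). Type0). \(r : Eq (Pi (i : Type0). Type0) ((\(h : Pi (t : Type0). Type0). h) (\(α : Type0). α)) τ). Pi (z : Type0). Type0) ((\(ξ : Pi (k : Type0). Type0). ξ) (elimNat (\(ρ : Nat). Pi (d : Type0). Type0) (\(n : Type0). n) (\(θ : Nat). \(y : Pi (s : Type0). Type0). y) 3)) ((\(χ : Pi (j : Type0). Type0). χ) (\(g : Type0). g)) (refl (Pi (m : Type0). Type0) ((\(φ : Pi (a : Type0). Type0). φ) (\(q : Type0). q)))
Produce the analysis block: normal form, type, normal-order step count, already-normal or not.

normal form:
  \(μ : Type0). μ
inferred type:
  Pi (μ : Type0). Type0
normal-order step count: 12
started in normal form: no
first redex: a J iota-redex


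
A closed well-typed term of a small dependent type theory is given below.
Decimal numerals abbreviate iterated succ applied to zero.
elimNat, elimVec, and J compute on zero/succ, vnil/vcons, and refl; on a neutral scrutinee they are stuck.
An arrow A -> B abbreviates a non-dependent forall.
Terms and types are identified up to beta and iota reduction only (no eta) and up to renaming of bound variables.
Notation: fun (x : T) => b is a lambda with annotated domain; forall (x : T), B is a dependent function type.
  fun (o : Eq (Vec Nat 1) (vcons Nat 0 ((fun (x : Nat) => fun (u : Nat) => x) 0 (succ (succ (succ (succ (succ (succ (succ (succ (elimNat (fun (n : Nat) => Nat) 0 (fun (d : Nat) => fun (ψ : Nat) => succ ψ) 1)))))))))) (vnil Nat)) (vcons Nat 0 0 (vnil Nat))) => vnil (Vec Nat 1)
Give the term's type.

inferred type:
  Eq (Vec Nat 1) (vcons Nat 0 0 (vnil Nat)) (vcons Nat 0 0 (vnil Nat)) -> Vec (Vec Nat 1) 0


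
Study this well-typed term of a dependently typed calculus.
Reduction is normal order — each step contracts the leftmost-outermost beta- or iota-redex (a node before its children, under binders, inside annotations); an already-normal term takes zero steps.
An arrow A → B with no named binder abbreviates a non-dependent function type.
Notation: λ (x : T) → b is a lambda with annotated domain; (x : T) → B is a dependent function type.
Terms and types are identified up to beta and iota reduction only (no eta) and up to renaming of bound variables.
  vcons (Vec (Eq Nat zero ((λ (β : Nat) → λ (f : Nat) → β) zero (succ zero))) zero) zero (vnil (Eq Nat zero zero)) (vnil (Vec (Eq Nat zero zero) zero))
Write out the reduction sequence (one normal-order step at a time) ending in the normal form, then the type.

reduction (normal order):
  vcons (Vec (Eq Nat zero ((λ (β : Nat) → λ (f : Nat) → β) zero (succ zero))) zero) zero (vnil (Eq Nat zero zero)) (vnil (Vec (Eq Nat zero zero) zero))
  ~> vcons (Vec (Eq Nat zero ((λ (β : Nat) → zero) (succ zero))) zero) zero (vnil (Eq Nat zero zero)) (vnil (Vec (Eq Nat zero zero) zero))
  ~> vcons (Vec (Eq Nat zero zero) zero) zero (vnil (Eq Nat zero zero)) (vnil (Vec (Eq Nat zero zero) zero))
inferred type:
  Vec (Vec (Eq Nat zero zero) zero) (succ zero)
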